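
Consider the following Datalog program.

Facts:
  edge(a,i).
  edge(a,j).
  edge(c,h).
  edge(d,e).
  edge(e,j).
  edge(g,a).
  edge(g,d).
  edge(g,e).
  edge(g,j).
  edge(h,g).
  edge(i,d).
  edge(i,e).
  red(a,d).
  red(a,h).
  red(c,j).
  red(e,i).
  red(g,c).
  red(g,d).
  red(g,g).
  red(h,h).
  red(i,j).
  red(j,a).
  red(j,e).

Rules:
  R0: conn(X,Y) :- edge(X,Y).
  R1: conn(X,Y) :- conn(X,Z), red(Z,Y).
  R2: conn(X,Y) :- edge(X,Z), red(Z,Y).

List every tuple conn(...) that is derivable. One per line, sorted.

conn(a,a)
conn(a,d)
conn(a,e)
conn(a,h)
conn(a,i)
conn(a,j)
conn(c,h)
conn(d,a)
conn(d,d)
conn(d,e)
conn(d,h)
conn(d,i)
conn(d,j)
conn(e,a)
conn(e,d)
conn(e,e)
conn(e,h)
conn(e,i)
conn(e,j)
conn(g,a)
conn(g,d)
conn(g,e)
conn(g,h)
conn(g,i)
conn(g,j)
conn(h,a)
conn(h,c)
conn(h,d)
conn(h,e)
conn(h,g)
conn(h,h)
conn(h,i)
conn(h,j)
conn(i,a)
conn(i,d)
conn(i,e)
conn(i,h)
conn(i,i)
conn(i,j)

round 1: derive conn(a,i) via R0 from edge(a,i)
round 1: derive conn(a,j) via R0 from edge(a,j)
round 1: derive conn(c,h) via R0 from edge(c,h)
round 1: derive conn(d,e) via R0 from edge(d,e)
round 1: derive conn(e,j) via R0 from edge(e,j)
round 1: derive conn(g,a) via R0 from edge(g,a)
round 1: derive conn(g,d) via R0 from edge(g,d)
round 1: derive conn(g,e) via R0 from edge(g,e)
round 1: derive conn(g,j) via R0 from edge(g,j)
round 1: derive conn(h,g) via R0 from edge(h,g)
round 1: derive conn(i,d) via R0 from edge(i,d)
round 1: derive conn(i,e) via R0 from edge(i,e)
round 1: derive conn(a,a) via R2 from edge(a,j), red(j,a)
round 1: derive conn(a,e) via R2 from edge(a,j), red(j,e)
round 1: derive conn(d,i) via R2 from edge(d,e), red(e,i)
round 1: derive conn(e,a) via R2 from edge(e,j), red(j,a)
round 1: derive conn(e,e) via R2 from edge(e,j), red(j,e)
round 1: derive conn(g,h) via R2 from edge(g,a), red(a,h)
round 1: derive conn(g,i) via R2 from edge(g,e), red(e,i)
round 1: derive conn(h,c) via R2 from edge(h,g), red(g,c)
round 1: derive conn(h,d) via R2 from edge(h,g), red(g,d)
round 1: derive conn(i,i) via R2 from edge(i,e), red(e,i)
round 2: derive conn(a,d) via R1 from conn(a,a), red(a,d)
round 2: derive conn(a,h) via R1 from conn(a,a), red(a,h)
round 2: derive conn(d,j) via R1 from conn(d,i), red(i,j)
round 2: derive conn(e,d) via R1 from conn(e,a), red(a,d)
round 2: derive conn(e,h) via R1 from conn(e,a), red(a,h)
round 2: derive conn(e,i) via R1 from conn(e,e), red(e,i)
round 2: derive conn(h,j) via R1 from conn(h,c), red(c,j)
round 2: derive conn(i,j) via R1 from conn(i,i), red(i,j)
round 3: derive conn(d,a) via R1 from conn(d,j), red(j,a)
round 3: derive conn(h,a) via R1 from conn(h,j), red(j,a)
round 3: derive conn(h,e) via R1 from conn(h,j), red(j,e)
round 3: derive conn(i,a) via R1 from conn(i,j), red(j,a)
round 4: derive conn(d,d) via R1 from conn(d,a), red(a,d)
round 4: derive conn(d,h) via R1 from conn(d,a), red(a,h)
round 4: derive conn(h,h) via R1 from conn(h,a), red(a,h)
round 4: derive conn(h,i) via R1 from conn(h,e), red(e,i)
round 4: derive conn(i,h) via R1 from conn(i,a), red(a,h)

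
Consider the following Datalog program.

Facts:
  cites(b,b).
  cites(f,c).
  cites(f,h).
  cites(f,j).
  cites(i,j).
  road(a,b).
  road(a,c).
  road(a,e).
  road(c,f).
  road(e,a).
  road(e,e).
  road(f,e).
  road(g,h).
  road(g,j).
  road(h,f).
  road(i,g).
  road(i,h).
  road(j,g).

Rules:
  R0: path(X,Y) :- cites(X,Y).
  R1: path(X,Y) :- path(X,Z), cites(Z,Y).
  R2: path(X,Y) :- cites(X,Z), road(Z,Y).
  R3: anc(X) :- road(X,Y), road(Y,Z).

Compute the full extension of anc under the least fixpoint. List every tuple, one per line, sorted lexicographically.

round 1: derive anc(a) via R3 from road(a,c), road(c,f)
round 1: derive anc(c) via R3 from road(c,f), road(f,e)
round 1: derive anc(e) via R3 from road(e,a), road(a,b)
round 1: derive anc(f) via R3 from road(f,e), road(e,a)
round 1: derive anc(g) via R3 from road(g,h), road(h,f)
round 1: derive anc(h) via R3 from road(h,f), road(f,e)
round 1: derive anc(i) via R3 from road(i,g), road(g,h)
round 1: derive anc(j) via R3 from road(j,g), road(g,h)

anc(a)
anc(c)
anc(e)
anc(f)
anc(g)
anc(h)
anc(i)
anc(j)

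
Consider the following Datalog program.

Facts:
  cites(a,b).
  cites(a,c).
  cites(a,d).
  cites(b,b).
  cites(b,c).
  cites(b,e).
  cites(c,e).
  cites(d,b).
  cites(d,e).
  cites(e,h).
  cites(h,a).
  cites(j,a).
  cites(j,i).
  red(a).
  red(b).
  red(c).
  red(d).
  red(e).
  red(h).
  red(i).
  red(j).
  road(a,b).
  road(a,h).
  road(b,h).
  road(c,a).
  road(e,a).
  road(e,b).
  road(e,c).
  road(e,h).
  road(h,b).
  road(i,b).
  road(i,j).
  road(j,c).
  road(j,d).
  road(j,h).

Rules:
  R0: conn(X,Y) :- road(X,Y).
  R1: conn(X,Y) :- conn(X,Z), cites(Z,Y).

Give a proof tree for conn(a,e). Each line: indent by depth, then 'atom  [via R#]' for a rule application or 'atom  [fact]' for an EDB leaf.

conn(a,e)  [via R1]
  conn(a,b)  [via R0]
    road(a,b)  [fact]
  cites(b,e)  [fact]

round 1: derive conn(a,b) via R0 from road(a,b)
round 1: derive conn(a,h) via R0 from road(a,h)
round 1: derive conn(b,h) via R0 from road(b,h)
round 1: derive conn(c,a) via R0 from road(c,a)
round 1: derive conn(e,a) via R0 from road(e,a)
round 1: derive conn(e,b) via R0 from road(e,b)
round 1: derive conn(e,c) via R0 from road(e,c)
round 1: derive conn(e,h) via R0 from road(e,h)
round 1: derive conn(h,b) via R0 from road(h,b)
round 1: derive conn(i,b) via R0 from road(i,b)
round 1: derive conn(i,j) via R0 from road(i,j)
round 1: derive conn(j,c) via R0 from road(j,c)
round 1: derive conn(j,d) via R0 from road(j,d)
round 1: derive conn(j,h) via R0 from road(j,h)
round 2: derive conn(a,a) via R1 from conn(a,h), cites(h,a)
round 2: derive conn(a,c) via R1 from conn(a,b), cites(b,c)
round 2: derive conn(a,e) via R1 from conn(a,b), cites(b,e)
round 2: derive conn(b,a) via R1 from conn(b,h), cites(h,a)
round 2: derive conn(c,b) via R1 from conn(c,a), cites(a,b)
round 2: derive conn(c,c) via R1 from conn(c,a), cites(a,c)
round 2: derive conn(c,d) via R1 from conn(c,a), cites(a,d)
round 2: derive conn(e,d) via R1 from conn(e,a), cites(a,d)
round 2: derive conn(e,e) via R1 from conn(e,b), cites(b,e)
round 2: derive conn(h,c) via R1 from conn(h,b), cites(b,c)
round 2: derive conn(h,e) via R1 from conn(h,b), cites(b,e)
round 2: derive conn(i,a) via R1 from conn(i,j), cites(j,a)
round 2: derive conn(i,c) via R1 from conn(i,b), cites(b,c)
round 2: derive conn(i,e) via R1 from conn(i,b), cites(b,e)
round 2: derive conn(i,i) via R1 from conn(i,j), cites(j,i)
round 2: derive conn(j,a) via R1 from conn(j,h), cites(h,a)
round 2: derive conn(j,b) via R1 from conn(j,d), cites(d,b)
round 2: derive conn(j,e) via R1 from conn(j,c), cites(c,e)
round 3: derive conn(a,d) via R1 from conn(a,a), cites(a,d)
round 3: derive conn(b,b) via R1 from conn(b,a), cites(a,b)
round 3: derive conn(b,c) via R1 from conn(b,a), cites(a,c)
round 3: derive conn(b,d) via R1 from conn(b,a), cites(a,d)
round 3: derive conn(c,e) via R1 from conn(c,b), cites(b,e)
round 3: derive conn(h,h) via R1 from conn(h,e), cites(e,h)
round 3: derive conn(i,d) via R1 from conn(i,a), cites(a,d)
round 3: derive conn(i,h) via R1 from conn(i,e), cites(e,h)
round 4: derive conn(b,e) via R1 from conn(b,b), cites(b,e)
round 4: derive conn(c,h) via R1 from conn(c,e), cites(e,h)
round 4: derive conn(h,a) via R1 from conn(h,h), cites(h,a)
round 5: derive conn(h,d) via R1 from conn(h,a), cites(a,d)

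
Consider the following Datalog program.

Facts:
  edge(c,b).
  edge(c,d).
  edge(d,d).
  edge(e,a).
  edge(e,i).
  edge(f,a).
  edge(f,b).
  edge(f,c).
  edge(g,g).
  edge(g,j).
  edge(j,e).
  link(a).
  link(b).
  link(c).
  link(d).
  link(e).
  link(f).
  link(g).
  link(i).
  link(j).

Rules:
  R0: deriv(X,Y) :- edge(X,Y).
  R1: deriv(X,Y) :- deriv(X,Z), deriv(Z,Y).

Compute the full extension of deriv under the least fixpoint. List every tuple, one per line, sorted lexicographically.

round 1: derive deriv(c,b) via R0 from edge(c,b)
round 1: derive deriv(c,d) via R0 from edge(c,d)
round 1: derive deriv(d,d) via R0 from edge(d,d)
round 1: derive deriv(e,a) via R0 from edge(e,a)
round 1: derive deriv(e,i) via R0 from edge(e,i)
round 1: derive deriv(f,a) via R0 from edge(f,a)
round 1: derive deriv(f,b) via R0 from edge(f,b)
round 1: derive deriv(f,c) via R0 from edge(f,c)
round 1: derive deriv(g,g) via R0 from edge(g,g)
round 1: derive deriv(g,j) via R0 from edge(g,j)
round 1: derive deriv(j,e) via R0 from edge(j,e)
round 2: derive deriv(f,d) via R1 from deriv(f,c), deriv(c,d)
round 2: derive deriv(g,e) via R1 from deriv(g,j), deriv(j,e)
round 2: derive deriv(j,a) via R1 from deriv(j,e), deriv(e,a)
round 2: derive deriv(j,i) via R1 from deriv(j,e), deriv(e,i)
round 3: derive deriv(g,a) via R1 from deriv(g,e), deriv(e,a)
round 3: derive deriv(g,i) via R1 from deriv(g,e), deriv(e,i)

deriv(c,b)
deriv(c,d)
deriv(d,d)
deriv(e,a)
deriv(e,i)
deriv(f,a)
deriv(f,b)
deriv(f,c)
deriv(f,d)
deriv(g,a)
deriv(g,e)
deriv(g,g)
deriv(g,i)
deriv(g,j)
deriv(j,a)
deriv(j,e)
deriv(j,i)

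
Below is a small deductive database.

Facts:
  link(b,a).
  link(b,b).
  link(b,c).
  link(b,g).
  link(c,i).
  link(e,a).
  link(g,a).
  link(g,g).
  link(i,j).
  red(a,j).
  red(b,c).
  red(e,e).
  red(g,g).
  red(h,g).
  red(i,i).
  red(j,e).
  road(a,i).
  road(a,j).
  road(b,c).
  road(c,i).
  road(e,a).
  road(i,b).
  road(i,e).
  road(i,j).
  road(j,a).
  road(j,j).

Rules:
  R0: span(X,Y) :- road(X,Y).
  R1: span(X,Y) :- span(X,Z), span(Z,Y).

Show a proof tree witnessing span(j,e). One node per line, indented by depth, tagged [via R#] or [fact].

round 1: derive span(a,i) via R0 from road(a,i)
round 1: derive span(a,j) via R0 from road(a,j)
round 1: derive span(b,c) via R0 from road(b,c)
round 1: derive span(c,i) via R0 from road(c,i)
round 1: derive span(e,a) via R0 from road(e,a)
round 1: derive span(i,b) via R0 from road(i,b)
round 1: derive span(i,e) via R0 from road(i,e)
round 1: derive span(i,j) via R0 from road(i,j)
round 1: derive span(j,a) via R0 from road(j,a)
round 1: derive span(j,j) via R0 from road(j,j)
round 2: derive span(a,a) via R1 from span(a,j), span(j,a)
round 2: derive span(a,b) via R1 from span(a,i), span(i,b)
round 2: derive span(a,e) via R1 from span(a,i), span(i,e)
round 2: derive span(b,i) via R1 from span(b,c), span(c,i)
round 2: derive span(c,b) via R1 from span(c,i), span(i,b)
round 2: derive span(c,e) via R1 from span(c,i), span(i,e)
round 2: derive span(c,j) via R1 from span(c,i), span(i,j)
round 2: derive span(e,i) via R1 from span(e,a), span(a,i)
round 2: derive span(e,j) via R1 from span(e,a), span(a,j)
round 2: derive span(i,a) via R1 from span(i,e), span(e,a)
round 2: derive span(i,c) via R1 from span(i,b), span(b,c)
round 2: derive span(j,i) via R1 from span(j,a), span(a,i)
round 3: derive span(a,c) via R1 from span(a,b), span(b,c)
round 3: derive span(b,a) via R1 from span(b,i), span(i,a)
round 3: derive span(b,b) via R1 from span(b,c), span(c,b)
round 3: derive span(b,e) via R1 from span(b,c), span(c,e)
round 3: derive span(b,j) via R1 from span(b,c), span(c,j)
round 3: derive span(c,a) via R1 from span(c,e), span(e,a)
round 3: derive span(c,c) via R1 from span(c,b), span(b,c)
round 3: derive span(e,b) via R1 from span(e,a), span(a,b)
round 3: derive span(e,c) via R1 from span(e,i), span(i,c)
round 3: derive span(e,e) via R1 from span(e,a), span(a,e)
round 3: derive span(i,i) via R1 from span(i,a), span(a,i)
round 3: derive span(j,b) via R1 from span(j,a), span(a,b)
round 3: derive span(j,c) via R1 from span(j,i), span(i,c)
round 3: derive span(j,e) via R1 from span(j,a), span(a,e)

span(j,e)  [via R1]
  span(j,a)  [via R0]
    road(j,a)  [fact]
  span(a,e)  [via R1]
    span(a,i)  [via R0]
      road(a,i)  [fact]
    span(i,e)  [via R0]
      road(i,e)  [fact]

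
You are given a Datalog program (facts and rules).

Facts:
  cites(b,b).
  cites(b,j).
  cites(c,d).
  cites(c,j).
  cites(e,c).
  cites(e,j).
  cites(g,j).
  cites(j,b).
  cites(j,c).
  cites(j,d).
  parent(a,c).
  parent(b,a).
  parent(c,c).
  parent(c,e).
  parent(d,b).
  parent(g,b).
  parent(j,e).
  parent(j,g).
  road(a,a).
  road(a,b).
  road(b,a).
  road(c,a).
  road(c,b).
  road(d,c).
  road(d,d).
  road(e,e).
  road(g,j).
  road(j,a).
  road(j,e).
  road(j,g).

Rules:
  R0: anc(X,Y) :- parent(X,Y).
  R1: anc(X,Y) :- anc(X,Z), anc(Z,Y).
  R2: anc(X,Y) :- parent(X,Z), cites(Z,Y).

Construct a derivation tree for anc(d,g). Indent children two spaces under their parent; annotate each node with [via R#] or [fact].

round 1: derive anc(a,c) via R0 from parent(a,c)
round 1: derive anc(b,a) via R0 from parent(b,a)
round 1: derive anc(c,c) via R0 from parent(c,c)
round 1: derive anc(c,e) via R0 from parent(c,e)
round 1: derive anc(d,b) via R0 from parent(d,b)
round 1: derive anc(g,b) via R0 from parent(g,b)
round 1: derive anc(j,e) via R0 from parent(j,e)
round 1: derive anc(j,g) via R0 from parent(j,g)
round 1: derive anc(a,d) via R2 from parent(a,c), cites(c,d)
round 1: derive anc(a,j) via R2 from parent(a,c), cites(c,j)
round 1: derive anc(c,d) via R2 from parent(c,c), cites(c,d)
round 1: derive anc(c,j) via R2 from parent(c,c), cites(c,j)
round 1: derive anc(d,j) via R2 from parent(d,b), cites(b,j)
round 1: derive anc(g,j) via R2 from parent(g,b), cites(b,j)
round 1: derive anc(j,c) via R2 from parent(j,e), cites(e,c)
round 1: derive anc(j,j) via R2 from parent(j,e), cites(e,j)
round 2: derive anc(a,b) via R1 from anc(a,d), anc(d,b)
round 2: derive anc(a,e) via R1 from anc(a,c), anc(c,e)
round 2: derive anc(a,g) via R1 from anc(a,j), anc(j,g)
round 2: derive anc(b,c) via R1 from anc(b,a), anc(a,c)
round 2: derive anc(b,d) via R1 from anc(b,a), anc(a,d)
round 2: derive anc(b,j) via R1 from anc(b,a), anc(a,j)
round 2: derive anc(c,b) via R1 from anc(c,d), anc(d,b)
round 2: derive anc(c,g) via R1 from anc(c,j), anc(j,g)
round 2: derive anc(d,a) via R1 from anc(d,b), anc(b,a)
round 2: derive anc(d,c) via R1 from anc(d,j), anc(j,c)
round 2: derive anc(d,e) via R1 from anc(d,j), anc(j,e)
round 2: derive anc(d,g) via R1 from anc(d,j), anc(j,g)
round 2: derive anc(g,a) via R1 from anc(g,b), anc(b,a)
round 2: derive anc(g,c) via R1 from anc(g,j), anc(j,c)
round 2: derive anc(g,e) via R1 from anc(g,j), anc(j,e)
round 2: derive anc(g,g) via R1 from anc(g,j), anc(j,g)
round 2: derive anc(j,b) via R1 from anc(j,g), anc(g,b)
round 2: derive anc(j,d) via R1 from anc(j,c), anc(c,d)
round 3: derive anc(a,a) via R1 from anc(a,b), anc(b,a)
round 3: derive anc(b,b) via R1 from anc(b,a), anc(a,b)
round 3: derive anc(b,e) via R1 from anc(b,a), anc(a,e)
round 3: derive anc(b,g) via R1 from anc(b,a), anc(a,g)
round 3: derive anc(c,a) via R1 from anc(c,b), anc(b,a)
round 3: derive anc(d,d) via R1 from anc(d,a), anc(a,d)
round 3: derive anc(g,d) via R1 from anc(g,a), anc(a,d)
round 3: derive anc(j,a) via R1 from anc(j,b), anc(b,a)

anc(d,g)  [via R1]
  anc(d,j)  [via R2]
    parent(d,b)  [fact]
    cites(b,j)  [fact]
  anc(j,g)  [via R0]
    parent(j,g)  [fact]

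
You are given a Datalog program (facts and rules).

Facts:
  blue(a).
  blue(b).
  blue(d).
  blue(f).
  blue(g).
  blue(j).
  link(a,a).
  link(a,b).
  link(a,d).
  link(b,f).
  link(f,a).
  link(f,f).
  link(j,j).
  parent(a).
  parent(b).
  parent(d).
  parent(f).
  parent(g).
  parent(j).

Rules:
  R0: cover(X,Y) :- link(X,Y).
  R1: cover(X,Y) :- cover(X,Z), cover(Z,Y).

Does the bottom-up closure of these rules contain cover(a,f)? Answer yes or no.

yes

round 1: derive cover(a,a) via R0 from link(a,a)
round 1: derive cover(a,b) via R0 from link(a,b)
round 1: derive cover(a,d) via R0 from link(a,d)
round 1: derive cover(b,f) via R0 from link(b,f)
round 1: derive cover(f,a) via R0 from link(f,a)
round 1: derive cover(f,f) via R0 from link(f,f)
round 1: derive cover(j,j) via R0 from link(j,j)
round 2: derive cover(a,f) via R1 from cover(a,b), cover(b,f)
round 2: derive cover(b,a) via R1 from cover(b,f), cover(f,a)
round 2: derive cover(f,b) via R1 from cover(f,a), cover(a,b)
round 2: derive cover(f,d) via R1 from cover(f,a), cover(a,d)
round 3: derive cover(b,b) via R1 from cover(b,a), cover(a,b)
round 3: derive cover(b,d) via R1 from cover(b,a), cover(a,d)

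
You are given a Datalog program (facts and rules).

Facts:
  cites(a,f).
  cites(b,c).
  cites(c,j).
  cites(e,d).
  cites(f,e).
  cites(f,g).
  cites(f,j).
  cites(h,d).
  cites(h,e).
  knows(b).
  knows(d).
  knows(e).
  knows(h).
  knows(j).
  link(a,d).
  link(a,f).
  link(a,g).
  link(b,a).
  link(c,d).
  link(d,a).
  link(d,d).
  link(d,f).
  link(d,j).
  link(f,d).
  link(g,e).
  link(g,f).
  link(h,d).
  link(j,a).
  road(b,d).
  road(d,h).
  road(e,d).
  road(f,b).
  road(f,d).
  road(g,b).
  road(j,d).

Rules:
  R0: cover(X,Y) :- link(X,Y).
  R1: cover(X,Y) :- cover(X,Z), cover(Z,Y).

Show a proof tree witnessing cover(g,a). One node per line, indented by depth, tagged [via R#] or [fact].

round 1: derive cover(a,d) via R0 from link(a,d)
round 1: derive cover(a,f) via R0 from link(a,f)
round 1: derive cover(a,g) via R0 from link(a,g)
round 1: derive cover(b,a) via R0 from link(b,a)
round 1: derive cover(c,d) via R0 from link(c,d)
round 1: derive cover(d,a) via R0 from link(d,a)
round 1: derive cover(d,d) via R0 from link(d,d)
round 1: derive cover(d,f) via R0 from link(d,f)
round 1: derive cover(d,j) via R0 from link(d,j)
round 1: derive cover(f,d) via R0 from link(f,d)
round 1: derive cover(g,e) via R0 from link(g,e)
round 1: derive cover(g,f) via R0 from link(g,f)
round 1: derive cover(h,d) via R0 from link(h,d)
round 1: derive cover(j,a) via R0 from link(j,a)
round 2: derive cover(a,a) via R1 from cover(a,d), cover(d,a)
round 2: derive cover(a,e) via R1 from cover(a,g), cover(g,e)
round 2: derive cover(a,j) via R1 from cover(a,d), cover(d,j)
round 2: derive cover(b,d) via R1 from cover(b,a), cover(a,d)
round 2: derive cover(b,f) via R1 from cover(b,a), cover(a,f)
round 2: derive cover(b,g) via R1 from cover(b,a), cover(a,g)
round 2: derive cover(c,a) via R1 from cover(c,d), cover(d,a)
round 2: derive cover(c,f) via R1 from cover(c,d), cover(d,f)
round 2: derive cover(c,j) via R1 from cover(c,d), cover(d,j)
round 2: derive cover(d,g) via R1 from cover(d,a), cover(a,g)
round 2: derive cover(f,a) via R1 from cover(f,d), cover(d,a)
round 2: derive cover(f,f) via R1 from cover(f,d), cover(d,f)
round 2: derive cover(f,j) via R1 from cover(f,d), cover(d,j)
round 2: derive cover(g,d) via R1 from cover(g,f), cover(f,d)
round 2: derive cover(h,a) via R1 from cover(h,d), cover(d,a)
round 2: derive cover(h,f) via R1 from cover(h,d), cover(d,f)
round 2: derive cover(h,j) via R1 from cover(h,d), cover(d,j)
round 2: derive cover(j,d) via R1 from cover(j,a), cover(a,d)
round 2: derive cover(j,f) via R1 from cover(j,a), cover(a,f)
round 2: derive cover(j,g) via R1 from cover(j,a), cover(a,g)
round 3: derive cover(b,e) via R1 from cover(b,a), cover(a,e)
round 3: derive cover(b,j) via R1 from cover(b,a), cover(a,j)
round 3: derive cover(c,e) via R1 from cover(c,a), cover(a,e)
round 3: derive cover(c,g) via R1 from cover(c,a), cover(a,g)
round 3: derive cover(d,e) via R1 from cover(d,a), cover(a,e)
round 3: derive cover(f,e) via R1 from cover(f,a), cover(a,e)
round 3: derive cover(f,g) via R1 from cover(f,a), cover(a,g)
round 3: derive cover(g,a) via R1 from cover(g,d), cover(d,a)
round 3: derive cover(g,g) via R1 from cover(g,d), cover(d,g)
round 3: derive cover(g,j) via R1 from cover(g,d), cover(d,j)
round 3: derive cover(h,e) via R1 from cover(h,a), cover(a,e)
round 3: derive cover(h,g) via R1 from cover(h,a), cover(a,g)
round 3: derive cover(j,e) via R1 from cover(j,a), cover(a,e)
round 3: derive cover(j,j) via R1 from cover(j,a), cover(a,j)

cover(g,a)  [via R1]
  cover(g,d)  [via R1]
    cover(g,f)  [via R0]
      link(g,f)  [fact]
    cover(f,d)  [via R0]
      link(f,d)  [fact]
  cover(d,a)  [via R0]
    link(d,a)  [fact]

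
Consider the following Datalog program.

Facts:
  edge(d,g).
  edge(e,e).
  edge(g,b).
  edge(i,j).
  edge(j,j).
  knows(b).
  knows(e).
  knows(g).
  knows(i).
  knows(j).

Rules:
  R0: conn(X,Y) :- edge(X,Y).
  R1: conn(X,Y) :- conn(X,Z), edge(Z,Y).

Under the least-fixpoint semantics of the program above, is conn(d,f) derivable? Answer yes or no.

no

round 1: derive conn(d,g) via R0 from edge(d,g)
round 1: derive conn(e,e) via R0 from edge(e,e)
round 1: derive conn(g,b) via R0 from edge(g,b)
round 1: derive conn(i,j) via R0 from edge(i,j)
round 1: derive conn(j,j) via R0 from edge(j,j)
round 2: derive conn(d,b) via R1 from conn(d,g), edge(g,b)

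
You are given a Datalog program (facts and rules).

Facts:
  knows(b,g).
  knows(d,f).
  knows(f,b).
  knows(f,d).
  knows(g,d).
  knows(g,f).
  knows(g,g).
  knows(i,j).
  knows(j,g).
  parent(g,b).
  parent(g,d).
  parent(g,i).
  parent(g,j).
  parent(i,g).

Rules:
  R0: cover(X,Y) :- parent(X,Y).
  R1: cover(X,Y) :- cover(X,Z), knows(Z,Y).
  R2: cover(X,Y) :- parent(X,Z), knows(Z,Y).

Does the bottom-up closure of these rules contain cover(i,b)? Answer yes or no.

yes

round 1: derive cover(g,b) via R0 from parent(g,b)
round 1: derive cover(g,d) via R0 from parent(g,d)
round 1: derive cover(g,i) via R0 from parent(g,i)
round 1: derive cover(g,j) via R0 from parent(g,j)
round 1: derive cover(i,g) via R0 from parent(i,g)
round 1: derive cover(g,f) via R2 from parent(g,d), knows(d,f)
round 1: derive cover(g,g) via R2 from parent(g,b), knows(b,g)
round 1: derive cover(i,d) via R2 from parent(i,g), knows(g,d)
round 1: derive cover(i,f) via R2 from parent(i,g), knows(g,f)
round 2: derive cover(i,b) via R1 from cover(i,f), knows(f,b)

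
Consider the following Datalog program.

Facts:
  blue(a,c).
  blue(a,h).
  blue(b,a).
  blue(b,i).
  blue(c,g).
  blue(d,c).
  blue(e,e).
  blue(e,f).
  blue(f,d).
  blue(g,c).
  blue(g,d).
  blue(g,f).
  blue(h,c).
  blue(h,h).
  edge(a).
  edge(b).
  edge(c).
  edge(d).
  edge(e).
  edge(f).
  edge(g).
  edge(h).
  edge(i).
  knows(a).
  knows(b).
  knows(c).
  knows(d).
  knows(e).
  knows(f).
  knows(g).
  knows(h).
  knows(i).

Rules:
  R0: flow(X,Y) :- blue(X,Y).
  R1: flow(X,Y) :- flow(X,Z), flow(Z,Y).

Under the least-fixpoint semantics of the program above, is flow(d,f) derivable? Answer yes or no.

round 1: derive flow(a,c) via R0 from blue(a,c)
round 1: derive flow(a,h) via R0 from blue(a,h)
round 1: derive flow(b,a) via R0 from blue(b,a)
round 1: derive flow(b,i) via R0 from blue(b,i)
round 1: derive flow(c,g) via R0 from blue(c,g)
round 1: derive flow(d,c) via R0 from blue(d,c)
round 1: derive flow(e,e) via R0 from blue(e,e)
round 1: derive flow(e,f) via R0 from blue(e,f)
round 1: derive flow(f,d) via R0 from blue(f,d)
round 1: derive flow(g,c) via R0 from blue(g,c)
round 1: derive flow(g,d) via R0 from blue(g,d)
round 1: derive flow(g,f) via R0 from blue(g,f)
round 1: derive flow(h,c) via R0 from blue(h,c)
round 1: derive flow(h,h) via R0 from blue(h,h)
round 2: derive flow(a,g) via R1 from flow(a,c), flow(c,g)
round 2: derive flow(b,c) via R1 from flow(b,a), flow(a,c)
round 2: derive flow(b,h) via R1 from flow(b,a), flow(a,h)
round 2: derive flow(c,c) via R1 from flow(c,g), flow(g,c)
round 2: derive flow(c,d) via R1 from flow(c,g), flow(g,d)
round 2: derive flow(c,f) via R1 from flow(c,g), flow(g,f)
round 2: derive flow(d,g) via R1 from flow(d,c), flow(c,g)
round 2: derive flow(e,d) via R1 from flow(e,f), flow(f,d)
round 2: derive flow(f,c) via R1 from flow(f,d), flow(d,c)
round 2: derive flow(g,g) via R1 from flow(g,c), flow(c,g)
round 2: derive flow(h,g) via R1 from flow(h,c), flow(c,g)
round 3: derive flow(a,d) via R1 from flow(a,c), flow(c,d)
round 3: derive flow(a,f) via R1 from flow(a,c), flow(c,f)
round 3: derive flow(b,d) via R1 from flow(b,c), flow(c,d)
round 3: derive flow(b,f) via R1 from flow(b,c), flow(c,f)
round 3: derive flow(b,g) via R1 from flow(b,a), flow(a,g)
round 3: derive flow(d,d) via R1 from flow(d,c), flow(c,d)
round 3: derive flow(d,f) via R1 from flow(d,c), flow(c,f)
round 3: derive flow(e,c) via R1 from flow(e,d), flow(d,c)
round 3: derive flow(e,g) via R1 from flow(e,d), flow(d,g)
round 3: derive flow(f,f) via R1 from flow(f,c), flow(c,f)
round 3: derive flow(f,g) via R1 from flow(f,c), flow(c,g)
round 3: derive flow(h,d) via R1 from flow(h,c), flow(c,d)
round 3: derive flow(h,f) via R1 from flow(h,c), flow(c,f)

yes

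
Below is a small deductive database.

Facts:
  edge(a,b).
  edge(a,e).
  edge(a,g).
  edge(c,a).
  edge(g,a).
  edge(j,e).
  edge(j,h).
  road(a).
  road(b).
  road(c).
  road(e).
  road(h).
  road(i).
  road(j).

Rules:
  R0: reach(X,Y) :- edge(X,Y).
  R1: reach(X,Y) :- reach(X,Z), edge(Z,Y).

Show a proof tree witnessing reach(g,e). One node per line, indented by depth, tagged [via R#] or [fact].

reach(g,e)  [via R1]
  reach(g,a)  [via R0]
    edge(g,a)  [fact]
  edge(a,e)  [fact]

round 1: derive reach(a,b) via R0 from edge(a,b)
round 1: derive reach(a,e) via R0 from edge(a,e)
round 1: derive reach(a,g) via R0 from edge(a,g)
round 1: derive reach(c,a) via R0 from edge(c,a)
round 1: derive reach(g,a) via R0 from edge(g,a)
round 1: derive reach(j,e) via R0 from edge(j,e)
round 1: derive reach(j,h) via R0 from edge(j,h)
round 2: derive reach(a,a) via R1 from reach(a,g), edge(g,a)
round 2: derive reach(c,b) via R1 from reach(c,a), edge(a,b)
round 2: derive reach(c,e) via R1 from reach(c,a), edge(a,e)
round 2: derive reach(c,g) via R1 from reach(c,a), edge(a,g)
round 2: derive reach(g,b) via R1 from reach(g,a), edge(a,b)
round 2: derive reach(g,e) via R1 from reach(g,a), edge(a,e)
round 2: derive reach(g,g) via R1 from reach(g,a), edge(a,g)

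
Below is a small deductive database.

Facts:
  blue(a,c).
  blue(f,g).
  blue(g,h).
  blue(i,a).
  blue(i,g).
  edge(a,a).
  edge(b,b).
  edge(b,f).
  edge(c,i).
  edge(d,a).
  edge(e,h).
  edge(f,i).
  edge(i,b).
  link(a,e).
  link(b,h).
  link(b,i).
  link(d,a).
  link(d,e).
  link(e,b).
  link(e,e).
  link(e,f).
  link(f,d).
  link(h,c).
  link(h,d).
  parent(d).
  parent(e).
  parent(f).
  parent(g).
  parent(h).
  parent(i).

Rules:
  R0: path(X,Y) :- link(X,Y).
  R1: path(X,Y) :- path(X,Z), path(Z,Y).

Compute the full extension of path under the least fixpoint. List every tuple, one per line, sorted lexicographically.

path(a,a)
path(a,b)
path(a,c)
path(a,d)
path(a,e)
path(a,f)
path(a,h)
path(a,i)
path(b,a)
path(b,b)
path(b,c)
path(b,d)
path(b,e)
path(b,f)
path(b,h)
path(b,i)
path(d,a)
path(d,b)
path(d,c)
path(d,d)
path(d,e)
path(d,f)
path(d,h)
path(d,i)
path(e,a)
path(e,b)
path(e,c)
path(e,d)
path(e,e)
path(e,f)
path(e,h)
path(e,i)
path(f,a)
path(f,b)
path(f,c)
path(f,d)
path(f,e)
path(f,f)
path(f,h)
path(f,i)
path(h,a)
path(h,b)
path(h,c)
path(h,d)
path(h,e)
path(h,f)
path(h,h)
path(h,i)

round 1: derive path(a,e) via R0 from link(a,e)
round 1: derive path(b,h) via R0 from link(b,h)
round 1: derive path(b,i) via R0 from link(b,i)
round 1: derive path(d,a) via R0 from link(d,a)
round 1: derive path(d,e) via R0 from link(d,e)
round 1: derive path(e,b) via R0 from link(e,b)
round 1: derive path(e,e) via R0 from link(e,e)
round 1: derive path(e,f) via R0 from link(e,f)
round 1: derive path(f,d) via R0 from link(f,d)
round 1: derive path(h,c) via R0 from link(h,c)
round 1: derive path(h,d) via R0 from link(h,d)
round 2: derive path(a,b) via R1 from path(a,e), path(e,b)
round 2: derive path(a,f) via R1 from path(a,e), path(e,f)
round 2: derive path(b,c) via R1 from path(b,h), path(h,c)
round 2: derive path(b,d) via R1 from path(b,h), path(h,d)
round 2: derive path(d,b) via R1 from path(d,e), path(e,b)
round 2: derive path(d,f) via R1 from path(d,e), path(e,f)
round 2: derive path(e,d) via R1 from path(e,f), path(f,d)
round 2: derive path(e,h) via R1 from path(e,b), path(b,h)
round 2: derive path(e,i) via R1 from path(e,b), path(b,i)
round 2: derive path(f,a) via R1 from path(f,d), path(d,a)
round 2: derive path(f,e) via R1 from path(f,d), path(d,e)
round 2: derive path(h,a) via R1 from path(h,d), path(d,a)
round 2: derive path(h,e) via R1 from path(h,d), path(d,e)
round 3: derive path(a,a) via R1 from path(a,f), path(f,a)
round 3: derive path(a,c) via R1 from path(a,b), path(b,c)
round 3: derive path(a,d) via R1 from path(a,b), path(b,d)
round 3: derive path(a,h) via R1 from path(a,b), path(b,h)
round 3: derive path(a,i) via R1 from path(a,b), path(b,i)
round 3: derive path(b,a) via R1 from path(b,d), path(d,a)
round 3: derive path(b,b) via R1 from path(b,d), path(d,b)
round 3: derive path(b,e) via R1 from path(b,d), path(d,e)
round 3: derive path(b,f) via R1 from path(b,d), path(d,f)
round 3: derive path(d,c) via R1 from path(d,b), path(b,c)
round 3: derive path(d,d) via R1 from path(d,b), path(b,d)
round 3: derive path(d,h) via R1 from path(d,b), path(b,h)
round 3: derive path(d,i) via R1 from path(d,b), path(b,i)
round 3: derive path(e,a) via R1 from path(e,d), path(d,a)
round 3: derive path(e,c) via R1 from path(e,b), path(b,c)
round 3: derive path(f,b) via R1 from path(f,a), path(a,b)
round 3: derive path(f,f) via R1 from path(f,a), path(a,f)
round 3: derive path(f,h) via R1 from path(f,e), path(e,h)
round 3: derive path(f,i) via R1 from path(f,e), path(e,i)
round 3: derive path(h,b) via R1 from path(h,a), path(a,b)
round 3: derive path(h,f) via R1 from path(h,a), path(a,f)
round 3: derive path(h,h) via R1 from path(h,e), path(e,h)
round 3: derive path(h,i) via R1 from path(h,e), path(e,i)
round 4: derive path(f,c) via R1 from path(f,a), path(a,c)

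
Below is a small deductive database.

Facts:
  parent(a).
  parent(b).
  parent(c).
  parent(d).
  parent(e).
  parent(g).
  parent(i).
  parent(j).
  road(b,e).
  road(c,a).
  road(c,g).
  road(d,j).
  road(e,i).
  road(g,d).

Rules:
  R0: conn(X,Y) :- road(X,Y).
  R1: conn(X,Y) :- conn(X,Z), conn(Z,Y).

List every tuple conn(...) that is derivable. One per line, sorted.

round 1: derive conn(b,e) via R0 from road(b,e)
round 1: derive conn(c,a) via R0 from road(c,a)
round 1: derive conn(c,g) via R0 from road(c,g)
round 1: derive conn(d,j) via R0 from road(d,j)
round 1: derive conn(e,i) via R0 from road(e,i)
round 1: derive conn(g,d) via R0 from road(g,d)
round 2: derive conn(b,i) via R1 from conn(b,e), conn(e,i)
round 2: derive conn(c,d) via R1 from conn(c,g), conn(g,d)
round 2: derive conn(g,j) via R1 from conn(g,d), conn(d,j)
round 3: derive conn(c,j) via R1 from conn(c,d), conn(d,j)

conn(b,e)
conn(b,i)
conn(c,a)
conn(c,d)
conn(c,g)
conn(c,j)
conn(d,j)
conn(e,i)
conn(g,d)
conn(g,j)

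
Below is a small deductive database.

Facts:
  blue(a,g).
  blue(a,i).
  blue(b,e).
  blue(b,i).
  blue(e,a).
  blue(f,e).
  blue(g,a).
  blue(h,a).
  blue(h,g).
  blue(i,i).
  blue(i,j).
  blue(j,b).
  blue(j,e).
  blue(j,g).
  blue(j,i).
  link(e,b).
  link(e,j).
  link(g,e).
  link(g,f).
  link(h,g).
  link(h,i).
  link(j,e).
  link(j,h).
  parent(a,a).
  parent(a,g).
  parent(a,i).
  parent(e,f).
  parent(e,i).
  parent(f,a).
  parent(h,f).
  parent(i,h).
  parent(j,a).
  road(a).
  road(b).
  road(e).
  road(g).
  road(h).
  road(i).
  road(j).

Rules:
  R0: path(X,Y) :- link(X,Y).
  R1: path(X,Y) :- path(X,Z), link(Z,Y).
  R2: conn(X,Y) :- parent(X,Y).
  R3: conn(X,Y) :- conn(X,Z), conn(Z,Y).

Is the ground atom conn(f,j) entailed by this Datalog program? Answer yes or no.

no

round 1: derive conn(a,a) via R2 from parent(a,a)
round 1: derive conn(a,g) via R2 from parent(a,g)
round 1: derive conn(a,i) via R2 from parent(a,i)
round 1: derive conn(e,f) via R2 from parent(e,f)
round 1: derive conn(e,i) via R2 from parent(e,i)
round 1: derive conn(f,a) via R2 from parent(f,a)
round 1: derive conn(h,f) via R2 from parent(h,f)
round 1: derive conn(i,h) via R2 from parent(i,h)
round 1: derive conn(j,a) via R2 from parent(j,a)
round 2: derive conn(a,h) via R3 from conn(a,i), conn(i,h)
round 2: derive conn(e,a) via R3 from conn(e,f), conn(f,a)
round 2: derive conn(e,h) via R3 from conn(e,i), conn(i,h)
round 2: derive conn(f,g) via R3 from conn(f,a), conn(a,g)
round 2: derive conn(f,i) via R3 from conn(f,a), conn(a,i)
round 2: derive conn(h,a) via R3 from conn(h,f), conn(f,a)
round 2: derive conn(i,f) via R3 from conn(i,h), conn(h,f)
round 2: derive conn(j,g) via R3 from conn(j,a), conn(a,g)
round 2: derive conn(j,i) via R3 from conn(j,a), conn(a,i)
round 3: derive conn(a,f) via R3 from conn(a,h), conn(h,f)
round 3: derive conn(e,g) via R3 from conn(e,a), conn(a,g)
round 3: derive conn(f,f) via R3 from conn(f,i), conn(i,f)
round 3: derive conn(f,h) via R3 from conn(f,a), conn(a,h)
round 3: derive conn(h,g) via R3 from conn(h,a), conn(a,g)
round 3: derive conn(h,h) via R3 from conn(h,a), conn(a,h)
round 3: derive conn(h,i) via R3 from conn(h,a), conn(a,i)
round 3: derive conn(i,a) via R3 from conn(i,f), conn(f,a)
round 3: derive conn(i,g) via R3 from conn(i,f), conn(f,g)
round 3: derive conn(i,i) via R3 from conn(i,f), conn(f,i)
round 3: derive conn(j,f) via R3 from conn(j,i), conn(i,f)
round 3: derive conn(j,h) via R3 from conn(j,a), conn(a,h)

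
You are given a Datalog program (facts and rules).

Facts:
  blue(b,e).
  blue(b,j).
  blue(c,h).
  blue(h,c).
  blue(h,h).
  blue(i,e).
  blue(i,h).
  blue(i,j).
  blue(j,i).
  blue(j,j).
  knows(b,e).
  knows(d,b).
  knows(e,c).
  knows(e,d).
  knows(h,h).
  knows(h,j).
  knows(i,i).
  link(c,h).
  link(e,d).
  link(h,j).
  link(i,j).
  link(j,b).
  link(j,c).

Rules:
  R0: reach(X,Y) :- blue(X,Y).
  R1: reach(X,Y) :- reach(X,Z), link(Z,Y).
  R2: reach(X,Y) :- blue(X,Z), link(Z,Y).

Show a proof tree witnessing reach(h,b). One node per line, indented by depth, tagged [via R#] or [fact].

reach(h,b)  [via R1]
  reach(h,j)  [via R2]
    blue(h,h)  [fact]
    link(h,j)  [fact]
  link(j,b)  [fact]

round 1: derive reach(b,e) via R0 from blue(b,e)
round 1: derive reach(b,j) via R0 from blue(b,j)
round 1: derive reach(c,h) via R0 from blue(c,h)
round 1: derive reach(h,c) via R0 from blue(h,c)
round 1: derive reach(h,h) via R0 from blue(h,h)
round 1: derive reach(i,e) via R0 from blue(i,e)
round 1: derive reach(i,h) via R0 from blue(i,h)
round 1: derive reach(i,j) via R0 from blue(i,j)
round 1: derive reach(j,i) via R0 from blue(j,i)
round 1: derive reach(j,j) via R0 from blue(j,j)
round 1: derive reach(b,b) via R2 from blue(b,j), link(j,b)
round 1: derive reach(b,c) via R2 from blue(b,j), link(j,c)
round 1: derive reach(b,d) via R2 from blue(b,e), link(e,d)
round 1: derive reach(c,j) via R2 from blue(c,h), link(h,j)
round 1: derive reach(h,j) via R2 from blue(h,h), link(h,j)
round 1: derive reach(i,b) via R2 from blue(i,j), link(j,b)
round 1: derive reach(i,c) via R2 from blue(i,j), link(j,c)
round 1: derive reach(i,d) via R2 from blue(i,e), link(e,d)
round 1: derive reach(j,b) via R2 from blue(j,j), link(j,b)
round 1: derive reach(j,c) via R2 from blue(j,j), link(j,c)
round 2: derive reach(b,h) via R1 from reach(b,c), link(c,h)
round 2: derive reach(c,b) via R1 from reach(c,j), link(j,b)
round 2: derive reach(c,c) via R1 from reach(c,j), link(j,c)
round 2: derive reach(h,b) via R1 from reach(h,j), link(j,b)
round 2: derive reach(j,h) via R1 from reach(j,c), link(c,h)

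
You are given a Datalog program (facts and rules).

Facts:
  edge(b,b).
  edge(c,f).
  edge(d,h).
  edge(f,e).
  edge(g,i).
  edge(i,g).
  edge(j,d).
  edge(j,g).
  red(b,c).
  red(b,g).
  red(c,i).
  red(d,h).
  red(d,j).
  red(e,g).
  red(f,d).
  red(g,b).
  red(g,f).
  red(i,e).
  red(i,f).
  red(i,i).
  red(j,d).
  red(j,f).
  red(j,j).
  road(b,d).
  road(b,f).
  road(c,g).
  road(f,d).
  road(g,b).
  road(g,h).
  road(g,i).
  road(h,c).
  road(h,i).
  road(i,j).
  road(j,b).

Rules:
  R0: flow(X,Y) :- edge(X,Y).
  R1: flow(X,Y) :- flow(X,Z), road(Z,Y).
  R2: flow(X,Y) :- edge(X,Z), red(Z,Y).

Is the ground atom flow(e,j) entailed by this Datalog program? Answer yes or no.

round 1: derive flow(b,b) via R0 from edge(b,b)
round 1: derive flow(c,f) via R0 from edge(c,f)
round 1: derive flow(d,h) via R0 from edge(d,h)
round 1: derive flow(f,e) via R0 from edge(f,e)
round 1: derive flow(g,i) via R0 from edge(g,i)
round 1: derive flow(i,g) via R0 from edge(i,g)
round 1: derive flow(j,d) via R0 from edge(j,d)
round 1: derive flow(j,g) via R0 from edge(j,g)
round 1: derive flow(b,c) via R2 from edge(b,b), red(b,c)
round 1: derive flow(b,g) via R2 from edge(b,b), red(b,g)
round 1: derive flow(c,d) via R2 from edge(c,f), red(f,d)
round 1: derive flow(f,g) via R2 from edge(f,e), red(e,g)
round 1: derive flow(g,e) via R2 from edge(g,i), red(i,e)
round 1: derive flow(g,f) via R2 from edge(g,i), red(i,f)
round 1: derive flow(i,b) via R2 from edge(i,g), red(g,b)
round 1: derive flow(i,f) via R2 from edge(i,g), red(g,f)
round 1: derive flow(j,b) via R2 from edge(j,g), red(g,b)
round 1: derive flow(j,f) via R2 from edge(j,g), red(g,f)
round 1: derive flow(j,h) via R2 from edge(j,d), red(d,h)
round 1: derive flow(j,j) via R2 from edge(j,d), red(d,j)
round 2: derive flow(b,d) via R1 from flow(b,b), road(b,d)
round 2: derive flow(b,f) via R1 from flow(b,b), road(b,f)
round 2: derive flow(b,h) via R1 from flow(b,g), road(g,h)
round 2: derive flow(b,i) via R1 from flow(b,g), road(g,i)
round 2: derive flow(d,c) via R1 from flow(d,h), road(h,c)
round 2: derive flow(d,i) via R1 from flow(d,h), road(h,i)
round 2: derive flow(f,b) via R1 from flow(f,g), road(g,b)
round 2: derive flow(f,h) via R1 from flow(f,g), road(g,h)
round 2: derive flow(f,i) via R1 from flow(f,g), road(g,i)
round 2: derive flow(g,d) via R1 from flow(g,f), road(f,d)
round 2: derive flow(g,j) via R1 from flow(g,i), road(i,j)
round 2: derive flow(i,d) via R1 from flow(i,b), road(b,d)
round 2: derive flow(i,h) via R1 from flow(i,g), road(g,h)
round 2: derive flow(i,i) via R1 from flow(i,g), road(g,i)
round 2: derive flow(j,c) via R1 from flow(j,h), road(h,c)
round 2: derive flow(j,i) via R1 from flow(j,g), road(g,i)
round 3: derive flow(b,j) via R1 from flow(b,i), road(i,j)
round 3: derive flow(d,g) via R1 from flow(d,c), road(c,g)
round 3: derive flow(d,j) via R1 from flow(d,i), road(i,j)
round 3: derive flow(f,c) via R1 from flow(f,h), road(h,c)
round 3: derive flow(f,d) via R1 from flow(f,b), road(b,d)
round 3: derive flow(f,f) via R1 from flow(f,b), road(b,f)
round 3: derive flow(f,j) via R1 from flow(f,i), road(i,j)
round 3: derive flow(g,b) via R1 from flow(g,j), road(j,b)
round 3: derive flow(i,c) via R1 from flow(i,h), road(h,c)
round 3: derive flow(i,j) via R1 from flow(i,i), road(i,j)
round 4: derive flow(d,b) via R1 from flow(d,g), road(g,b)
round 5: derive flow(d,d) via R1 from flow(d,b), road(b,d)
round 5: derive flow(d,f) via R1 from flow(d,b), road(b,f)

no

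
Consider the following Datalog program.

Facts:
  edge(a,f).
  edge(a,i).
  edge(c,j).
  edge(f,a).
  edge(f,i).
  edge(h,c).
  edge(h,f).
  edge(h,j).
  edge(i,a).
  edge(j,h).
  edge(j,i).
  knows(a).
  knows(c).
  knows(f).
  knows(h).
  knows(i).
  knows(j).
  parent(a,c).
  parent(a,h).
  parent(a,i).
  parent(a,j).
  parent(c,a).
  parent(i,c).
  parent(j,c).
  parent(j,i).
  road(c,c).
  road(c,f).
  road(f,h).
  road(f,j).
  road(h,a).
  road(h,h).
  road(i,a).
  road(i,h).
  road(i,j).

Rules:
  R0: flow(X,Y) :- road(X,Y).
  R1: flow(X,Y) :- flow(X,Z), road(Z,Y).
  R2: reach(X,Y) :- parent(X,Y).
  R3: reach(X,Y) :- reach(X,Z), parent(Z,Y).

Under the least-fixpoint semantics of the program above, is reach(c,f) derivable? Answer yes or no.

no

round 1: derive reach(a,c) via R2 from parent(a,c)
round 1: derive reach(a,h) via R2 from parent(a,h)
round 1: derive reach(a,i) via R2 from parent(a,i)
round 1: derive reach(a,j) via R2 from parent(a,j)
round 1: derive reach(c,a) via R2 from parent(c,a)
round 1: derive reach(i,c) via R2 from parent(i,c)
round 1: derive reach(j,c) via R2 from parent(j,c)
round 1: derive reach(j,i) via R2 from parent(j,i)
round 2: derive reach(a,a) via R3 from reach(a,c), parent(c,a)
round 2: derive reach(c,c) via R3 from reach(c,a), parent(a,c)
round 2: derive reach(c,h) via R3 from reach(c,a), parent(a,h)
round 2: derive reach(c,i) via R3 from reach(c,a), parent(a,i)
round 2: derive reach(c,j) via R3 from reach(c,a), parent(a,j)
round 2: derive reach(i,a) via R3 from reach(i,c), parent(c,a)
round 2: derive reach(j,a) via R3 from reach(j,c), parent(c,a)
round 3: derive reach(i,h) via R3 from reach(i,a), parent(a,h)
round 3: derive reach(i,i) via R3 from reach(i,a), parent(a,i)
round 3: derive reach(i,j) via R3 from reach(i,a), parent(a,j)
round 3: derive reach(j,h) via R3 from reach(j,a), parent(a,h)
round 3: derive reach(j,j) via R3 from reach(j,a), parent(a,j)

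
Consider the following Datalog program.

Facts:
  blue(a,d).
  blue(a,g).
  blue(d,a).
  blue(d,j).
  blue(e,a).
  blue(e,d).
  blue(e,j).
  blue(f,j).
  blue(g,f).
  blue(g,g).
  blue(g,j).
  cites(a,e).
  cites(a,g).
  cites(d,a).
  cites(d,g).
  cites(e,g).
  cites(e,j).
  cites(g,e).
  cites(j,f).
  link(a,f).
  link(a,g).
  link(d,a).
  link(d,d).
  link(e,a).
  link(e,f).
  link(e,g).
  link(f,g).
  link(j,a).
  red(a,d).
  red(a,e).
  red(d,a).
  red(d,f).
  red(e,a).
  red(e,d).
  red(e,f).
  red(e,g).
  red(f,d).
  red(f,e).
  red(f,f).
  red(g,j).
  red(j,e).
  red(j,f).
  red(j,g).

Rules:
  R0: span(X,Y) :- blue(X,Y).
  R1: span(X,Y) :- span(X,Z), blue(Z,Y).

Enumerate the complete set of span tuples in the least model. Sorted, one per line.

round 1: derive span(a,d) via R0 from blue(a,d)
round 1: derive span(a,g) via R0 from blue(a,g)
round 1: derive span(d,a) via R0 from blue(d,a)
round 1: derive span(d,j) via R0 from blue(d,j)
round 1: derive span(e,a) via R0 from blue(e,a)
round 1: derive span(e,d) via R0 from blue(e,d)
round 1: derive span(e,j) via R0 from blue(e,j)
round 1: derive span(f,j) via R0 from blue(f,j)
round 1: derive span(g,f) via R0 from blue(g,f)
round 1: derive span(g,g) via R0 from blue(g,g)
round 1: derive span(g,j) via R0 from blue(g,j)
round 2: derive span(a,a) via R1 from span(a,d), blue(d,a)
round 2: derive span(a,f) via R1 from span(a,g), blue(g,f)
round 2: derive span(a,j) via R1 from span(a,d), blue(d,j)
round 2: derive span(d,d) via R1 from span(d,a), blue(a,d)
round 2: derive span(d,g) via R1 from span(d,a), blue(a,g)
round 2: derive span(e,g) via R1 from span(e,a), blue(a,g)
round 3: derive span(d,f) via R1 from span(d,g), blue(g,f)
round 3: derive span(e,f) via R1 from span(e,g), blue(g,f)

span(a,a)
span(a,d)
span(a,f)
span(a,g)
span(a,j)
span(d,a)
span(d,d)
span(d,f)
span(d,g)
span(d,j)
span(e,a)
span(e,d)
span(e,f)
span(e,g)
span(e,j)
span(f,j)
span(g,f)
span(g,g)
span(g,j)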